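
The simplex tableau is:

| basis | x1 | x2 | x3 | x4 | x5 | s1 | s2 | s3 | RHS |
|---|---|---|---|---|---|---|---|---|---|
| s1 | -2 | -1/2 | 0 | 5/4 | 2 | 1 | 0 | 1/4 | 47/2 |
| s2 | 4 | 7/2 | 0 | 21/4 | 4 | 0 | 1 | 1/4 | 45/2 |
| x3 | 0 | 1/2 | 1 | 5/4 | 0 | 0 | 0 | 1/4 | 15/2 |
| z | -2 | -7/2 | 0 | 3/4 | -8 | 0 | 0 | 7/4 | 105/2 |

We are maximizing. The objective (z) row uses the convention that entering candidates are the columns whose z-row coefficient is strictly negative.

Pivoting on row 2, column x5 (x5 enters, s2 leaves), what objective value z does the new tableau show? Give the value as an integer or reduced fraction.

195/2

Minimum ratio for x5: (45/2)/4 = 45/8.
z changes by −(z-row coeff of x5)·ratio = −(-8)·(45/8) = 45.
New z = 105/2 + 45 = 195/2.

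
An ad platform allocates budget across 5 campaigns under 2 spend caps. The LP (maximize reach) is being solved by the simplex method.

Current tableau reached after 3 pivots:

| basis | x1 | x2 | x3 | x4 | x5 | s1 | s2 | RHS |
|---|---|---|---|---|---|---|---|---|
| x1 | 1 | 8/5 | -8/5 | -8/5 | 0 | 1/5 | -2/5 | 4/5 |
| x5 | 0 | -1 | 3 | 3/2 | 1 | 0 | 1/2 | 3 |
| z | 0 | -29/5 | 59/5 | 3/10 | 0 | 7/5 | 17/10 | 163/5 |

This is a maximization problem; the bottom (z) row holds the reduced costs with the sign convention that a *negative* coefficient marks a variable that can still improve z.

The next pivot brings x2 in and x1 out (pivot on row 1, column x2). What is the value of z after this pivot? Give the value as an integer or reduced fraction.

Minimum ratio for x2: (4/5)/(8/5) = 1/2.
z changes by −(z-row coeff of x2)·ratio = −(-29/5)·(1/2) = 29/10.
New z = 163/5 + (29/10) = 71/2.

71/2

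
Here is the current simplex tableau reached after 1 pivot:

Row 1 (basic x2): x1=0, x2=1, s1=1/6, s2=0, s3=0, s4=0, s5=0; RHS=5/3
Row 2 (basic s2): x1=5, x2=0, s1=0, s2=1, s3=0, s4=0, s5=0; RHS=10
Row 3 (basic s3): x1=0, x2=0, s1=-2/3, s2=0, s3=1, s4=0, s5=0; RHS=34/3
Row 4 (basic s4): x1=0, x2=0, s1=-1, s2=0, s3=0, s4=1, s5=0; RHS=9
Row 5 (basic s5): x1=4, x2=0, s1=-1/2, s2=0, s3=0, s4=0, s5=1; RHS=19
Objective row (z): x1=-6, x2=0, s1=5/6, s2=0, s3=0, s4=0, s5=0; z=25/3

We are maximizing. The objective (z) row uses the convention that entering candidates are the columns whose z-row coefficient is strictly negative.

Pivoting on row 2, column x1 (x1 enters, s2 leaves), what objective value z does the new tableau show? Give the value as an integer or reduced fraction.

61/3

Minimum ratio for x1: 10/5 = 2.
z changes by −(z-row coeff of x1)·ratio = −(-6)·2 = 12.
New z = 25/3 + 12 = 61/3.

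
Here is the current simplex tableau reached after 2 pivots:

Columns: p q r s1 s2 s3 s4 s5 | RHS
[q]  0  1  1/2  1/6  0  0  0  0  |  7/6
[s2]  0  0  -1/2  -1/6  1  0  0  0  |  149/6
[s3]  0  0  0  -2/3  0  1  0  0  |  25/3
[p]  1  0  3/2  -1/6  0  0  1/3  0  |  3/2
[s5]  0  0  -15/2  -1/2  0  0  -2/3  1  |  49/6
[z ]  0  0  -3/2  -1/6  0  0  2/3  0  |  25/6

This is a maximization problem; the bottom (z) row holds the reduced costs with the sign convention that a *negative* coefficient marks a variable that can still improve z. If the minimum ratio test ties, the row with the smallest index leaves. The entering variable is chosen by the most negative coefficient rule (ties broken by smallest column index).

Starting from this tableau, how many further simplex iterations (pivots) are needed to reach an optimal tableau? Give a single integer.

pivot: r in, p out → z = 17/3
pivot: s1 in, q out → z = 20/3
No improving column remains; optimal.

2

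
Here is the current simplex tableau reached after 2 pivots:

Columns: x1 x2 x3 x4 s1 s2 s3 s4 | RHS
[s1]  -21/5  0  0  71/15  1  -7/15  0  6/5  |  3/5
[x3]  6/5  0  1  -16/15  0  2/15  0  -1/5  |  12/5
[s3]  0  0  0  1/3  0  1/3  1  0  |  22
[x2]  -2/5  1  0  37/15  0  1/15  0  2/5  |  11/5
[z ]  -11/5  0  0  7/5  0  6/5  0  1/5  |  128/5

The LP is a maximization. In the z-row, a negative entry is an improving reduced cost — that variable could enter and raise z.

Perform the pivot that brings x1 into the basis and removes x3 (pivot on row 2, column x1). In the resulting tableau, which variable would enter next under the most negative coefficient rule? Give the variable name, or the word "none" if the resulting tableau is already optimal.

Pivot element 6/5. New z-row = old z-row − (-11/5)·(row 2/(6/5)).
Updated z-row coefficients: x1: 0, x2: 0, x3: 11/6, x4: -5/9, s1: 0, s2: 13/9, s3: 0, s4: -1/6.
The most negative is -5/9 in column x4, so x4 would enter next.

x4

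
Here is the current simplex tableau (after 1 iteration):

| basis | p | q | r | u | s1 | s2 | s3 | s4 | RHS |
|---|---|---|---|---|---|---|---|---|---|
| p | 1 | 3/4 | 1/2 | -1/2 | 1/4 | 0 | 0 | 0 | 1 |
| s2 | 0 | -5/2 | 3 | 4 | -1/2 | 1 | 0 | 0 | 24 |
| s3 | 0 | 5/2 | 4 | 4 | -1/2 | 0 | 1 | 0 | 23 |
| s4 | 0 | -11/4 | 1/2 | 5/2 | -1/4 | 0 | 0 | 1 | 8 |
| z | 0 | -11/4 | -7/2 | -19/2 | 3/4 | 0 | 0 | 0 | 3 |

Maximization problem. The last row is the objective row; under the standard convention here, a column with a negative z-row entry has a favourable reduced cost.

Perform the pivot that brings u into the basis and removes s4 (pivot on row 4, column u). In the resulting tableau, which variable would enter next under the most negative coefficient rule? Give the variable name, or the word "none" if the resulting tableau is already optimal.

Pivot element 5/2. New z-row = old z-row − (-19/2)·(row 4/(5/2)).
Updated z-row coefficients: p: 0, q: -66/5, r: -8/5, u: 0, s1: -1/5, s2: 0, s3: 0, s4: 19/5.
The most negative is -66/5 in column q, so q would enter next.

q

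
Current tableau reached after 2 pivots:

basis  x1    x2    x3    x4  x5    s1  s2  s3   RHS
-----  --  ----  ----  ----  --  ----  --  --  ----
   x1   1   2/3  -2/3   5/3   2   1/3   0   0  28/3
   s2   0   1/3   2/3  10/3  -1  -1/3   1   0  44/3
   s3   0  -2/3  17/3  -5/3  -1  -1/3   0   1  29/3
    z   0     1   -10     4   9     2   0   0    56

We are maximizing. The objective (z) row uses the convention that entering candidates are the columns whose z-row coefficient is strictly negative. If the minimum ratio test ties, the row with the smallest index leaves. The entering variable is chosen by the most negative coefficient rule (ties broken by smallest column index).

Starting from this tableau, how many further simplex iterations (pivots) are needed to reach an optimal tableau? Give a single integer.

pivot: x3 in, s3 out → z = 1242/17
pivot: x2 in, x1 out → z = 381/5
No improving column remains; optimal.

2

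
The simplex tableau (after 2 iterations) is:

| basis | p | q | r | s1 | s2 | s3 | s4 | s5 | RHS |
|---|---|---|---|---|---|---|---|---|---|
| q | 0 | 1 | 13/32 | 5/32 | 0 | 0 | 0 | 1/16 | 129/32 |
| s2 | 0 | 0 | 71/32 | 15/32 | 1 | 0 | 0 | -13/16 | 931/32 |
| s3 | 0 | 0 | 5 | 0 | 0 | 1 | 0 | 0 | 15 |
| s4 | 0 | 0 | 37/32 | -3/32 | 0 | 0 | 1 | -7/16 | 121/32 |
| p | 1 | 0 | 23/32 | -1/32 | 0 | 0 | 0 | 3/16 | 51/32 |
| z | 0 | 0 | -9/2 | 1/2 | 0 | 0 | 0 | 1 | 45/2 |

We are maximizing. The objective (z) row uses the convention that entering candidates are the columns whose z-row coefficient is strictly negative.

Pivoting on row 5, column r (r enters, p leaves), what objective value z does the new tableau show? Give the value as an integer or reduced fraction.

Minimum ratio for r: (51/32)/(23/32) = 51/23.
z changes by −(z-row coeff of r)·ratio = −(-9/2)·(51/23) = 459/46.
New z = 45/2 + (459/46) = 747/23.

747/23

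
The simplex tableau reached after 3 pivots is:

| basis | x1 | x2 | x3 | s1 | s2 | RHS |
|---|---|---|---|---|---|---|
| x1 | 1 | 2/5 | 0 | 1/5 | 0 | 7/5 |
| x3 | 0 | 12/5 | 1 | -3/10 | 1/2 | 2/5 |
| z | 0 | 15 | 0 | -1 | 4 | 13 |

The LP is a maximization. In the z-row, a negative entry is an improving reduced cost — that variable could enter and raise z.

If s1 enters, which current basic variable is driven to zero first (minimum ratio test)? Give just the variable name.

Ratios: row 1 (x1): (7/5)/(1/5) = 7; row 2 (x3): entry -3/10 ≤ 0, skip.
Minimum ratio 7 is in the x1 row, so x1 leaves.

x1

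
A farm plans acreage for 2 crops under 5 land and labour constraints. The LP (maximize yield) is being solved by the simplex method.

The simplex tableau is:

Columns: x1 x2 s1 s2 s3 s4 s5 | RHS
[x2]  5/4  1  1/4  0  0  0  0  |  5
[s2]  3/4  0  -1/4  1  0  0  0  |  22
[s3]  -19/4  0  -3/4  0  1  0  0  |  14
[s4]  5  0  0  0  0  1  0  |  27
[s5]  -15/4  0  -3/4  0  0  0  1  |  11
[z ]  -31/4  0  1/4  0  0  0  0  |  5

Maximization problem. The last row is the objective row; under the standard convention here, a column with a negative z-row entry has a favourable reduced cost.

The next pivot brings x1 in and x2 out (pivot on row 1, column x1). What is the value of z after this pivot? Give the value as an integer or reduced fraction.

36

Minimum ratio for x1: 5/(5/4) = 4.
z changes by −(z-row coeff of x1)·ratio = −(-31/4)·4 = 31.
New z = 5 + 31 = 36.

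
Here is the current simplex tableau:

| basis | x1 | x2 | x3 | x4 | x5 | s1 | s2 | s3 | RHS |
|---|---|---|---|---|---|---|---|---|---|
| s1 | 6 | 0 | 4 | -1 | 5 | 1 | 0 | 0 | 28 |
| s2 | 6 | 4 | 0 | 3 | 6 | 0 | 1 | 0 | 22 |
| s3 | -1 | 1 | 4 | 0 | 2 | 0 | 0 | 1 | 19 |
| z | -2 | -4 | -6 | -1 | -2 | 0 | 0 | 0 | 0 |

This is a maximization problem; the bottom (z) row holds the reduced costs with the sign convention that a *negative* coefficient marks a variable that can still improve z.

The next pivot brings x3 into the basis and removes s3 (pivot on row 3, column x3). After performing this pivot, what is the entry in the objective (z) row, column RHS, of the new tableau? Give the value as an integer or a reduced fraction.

57/2

Pivot element is row 3, column x3: 4.
Normalize row 3: new (row 3, RHS) = 19/4 = 19/4.
z-row ← z-row − (-6)·(new row 3): 0 − (-6)·(19/4) = 57/2.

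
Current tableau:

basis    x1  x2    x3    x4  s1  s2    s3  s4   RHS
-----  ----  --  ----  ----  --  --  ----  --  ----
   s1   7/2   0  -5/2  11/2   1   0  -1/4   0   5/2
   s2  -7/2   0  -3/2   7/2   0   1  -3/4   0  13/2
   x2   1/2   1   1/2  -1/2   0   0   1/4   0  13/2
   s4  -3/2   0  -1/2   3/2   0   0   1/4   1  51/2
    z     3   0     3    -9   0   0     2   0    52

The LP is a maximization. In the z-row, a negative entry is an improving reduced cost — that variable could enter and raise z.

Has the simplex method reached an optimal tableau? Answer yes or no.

no

Column x4 has objective-row coefficient -9, which is negative; an improving pivot exists, so not yet optimal.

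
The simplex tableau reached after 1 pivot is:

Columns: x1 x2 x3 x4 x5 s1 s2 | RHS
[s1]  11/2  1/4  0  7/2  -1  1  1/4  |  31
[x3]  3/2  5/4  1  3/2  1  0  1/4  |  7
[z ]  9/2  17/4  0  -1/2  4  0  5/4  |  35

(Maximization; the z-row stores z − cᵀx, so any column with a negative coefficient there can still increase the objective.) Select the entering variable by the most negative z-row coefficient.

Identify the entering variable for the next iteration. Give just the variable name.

x4

Objective-row coefficients: x1: 9/2, x2: 17/4, x3: 0, x4: -1/2, x5: 4, s1: 0, s2: 5/4.
The most negative is -1/2 in column x4, so x4 enters.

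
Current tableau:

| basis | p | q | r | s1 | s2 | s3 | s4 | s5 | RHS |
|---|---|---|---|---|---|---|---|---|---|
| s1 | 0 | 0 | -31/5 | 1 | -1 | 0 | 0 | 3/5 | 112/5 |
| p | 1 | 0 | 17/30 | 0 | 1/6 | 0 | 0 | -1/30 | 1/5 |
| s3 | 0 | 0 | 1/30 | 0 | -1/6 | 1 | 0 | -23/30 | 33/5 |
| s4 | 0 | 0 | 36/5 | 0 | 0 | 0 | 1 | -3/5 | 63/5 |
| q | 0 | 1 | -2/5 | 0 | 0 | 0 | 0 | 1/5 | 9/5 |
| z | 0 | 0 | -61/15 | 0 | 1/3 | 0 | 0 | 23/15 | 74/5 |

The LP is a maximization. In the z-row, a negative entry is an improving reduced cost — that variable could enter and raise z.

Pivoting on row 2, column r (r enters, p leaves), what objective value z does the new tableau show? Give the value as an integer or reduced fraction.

276/17

Minimum ratio for r: (1/5)/(17/30) = 6/17.
z changes by −(z-row coeff of r)·ratio = −(-61/15)·(6/17) = 122/85.
New z = 74/5 + (122/85) = 276/17.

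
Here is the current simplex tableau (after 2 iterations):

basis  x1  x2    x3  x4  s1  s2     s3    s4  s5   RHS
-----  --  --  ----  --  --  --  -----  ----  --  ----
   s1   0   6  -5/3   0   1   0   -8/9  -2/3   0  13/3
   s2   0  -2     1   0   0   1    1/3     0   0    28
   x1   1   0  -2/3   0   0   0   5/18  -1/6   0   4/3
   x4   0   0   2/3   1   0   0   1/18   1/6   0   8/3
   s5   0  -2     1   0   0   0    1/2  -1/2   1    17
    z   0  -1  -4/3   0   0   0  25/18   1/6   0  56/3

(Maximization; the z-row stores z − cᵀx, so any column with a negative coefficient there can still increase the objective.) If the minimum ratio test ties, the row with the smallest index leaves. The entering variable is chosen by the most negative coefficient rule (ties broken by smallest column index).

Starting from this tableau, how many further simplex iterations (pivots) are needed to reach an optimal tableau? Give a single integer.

pivot: x3 in, x4 out → z = 24
pivot: x2 in, s1 out → z = 155/6
No improving column remains; optimal.

2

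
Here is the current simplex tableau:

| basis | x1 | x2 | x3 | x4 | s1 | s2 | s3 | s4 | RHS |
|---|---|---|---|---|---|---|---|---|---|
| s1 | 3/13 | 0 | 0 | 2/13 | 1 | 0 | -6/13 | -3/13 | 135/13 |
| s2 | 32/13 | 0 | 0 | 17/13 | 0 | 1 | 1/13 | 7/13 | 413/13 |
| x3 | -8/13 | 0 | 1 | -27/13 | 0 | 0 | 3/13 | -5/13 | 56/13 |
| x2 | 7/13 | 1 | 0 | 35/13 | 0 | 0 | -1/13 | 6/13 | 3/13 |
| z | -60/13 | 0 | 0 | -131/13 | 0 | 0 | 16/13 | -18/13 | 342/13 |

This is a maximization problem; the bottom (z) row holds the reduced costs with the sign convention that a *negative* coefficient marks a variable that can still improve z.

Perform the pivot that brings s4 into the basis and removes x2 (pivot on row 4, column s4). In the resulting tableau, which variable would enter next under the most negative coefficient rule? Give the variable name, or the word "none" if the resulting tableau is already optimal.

Pivot element 6/13. New z-row = old z-row − (-18/13)·(row 4/(6/13)).
Updated z-row coefficients: x1: -3, x2: 3, x3: 0, x4: -2, s1: 0, s2: 0, s3: 1, s4: 0.
The most negative is -3 in column x1, so x1 would enter next.

x1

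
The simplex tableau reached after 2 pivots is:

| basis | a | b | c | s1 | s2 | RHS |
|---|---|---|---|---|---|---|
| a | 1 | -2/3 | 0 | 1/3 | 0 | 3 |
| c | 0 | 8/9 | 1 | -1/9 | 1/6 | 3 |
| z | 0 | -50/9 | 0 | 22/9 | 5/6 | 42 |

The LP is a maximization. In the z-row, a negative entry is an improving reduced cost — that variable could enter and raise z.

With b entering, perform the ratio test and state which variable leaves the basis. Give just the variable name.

Ratios: row 1 (a): entry -2/3 ≤ 0, skip; row 2 (c): 3/(8/9) = 27/8.
Minimum ratio 27/8 is in the c row, so c leaves.

c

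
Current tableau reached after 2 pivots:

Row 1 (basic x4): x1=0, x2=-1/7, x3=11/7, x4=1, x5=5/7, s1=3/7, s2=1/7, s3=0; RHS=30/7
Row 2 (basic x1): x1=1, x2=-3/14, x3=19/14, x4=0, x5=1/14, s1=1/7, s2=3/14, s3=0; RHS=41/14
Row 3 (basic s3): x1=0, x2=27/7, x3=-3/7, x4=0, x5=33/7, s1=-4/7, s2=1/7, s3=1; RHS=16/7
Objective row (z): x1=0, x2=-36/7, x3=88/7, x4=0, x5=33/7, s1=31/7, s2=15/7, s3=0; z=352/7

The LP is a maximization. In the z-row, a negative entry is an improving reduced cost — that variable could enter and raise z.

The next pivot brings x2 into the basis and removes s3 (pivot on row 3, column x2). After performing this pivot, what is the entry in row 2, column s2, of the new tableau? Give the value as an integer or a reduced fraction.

2/9

Pivot element is row 3, column x2: 27/7.
Normalize row 3: new (row 3, s2) = (1/7)/(27/7) = 1/27.
row 2 ← row 2 − (-3/14)·(new row 3): 3/14 − (-3/14)·(1/27) = 2/9.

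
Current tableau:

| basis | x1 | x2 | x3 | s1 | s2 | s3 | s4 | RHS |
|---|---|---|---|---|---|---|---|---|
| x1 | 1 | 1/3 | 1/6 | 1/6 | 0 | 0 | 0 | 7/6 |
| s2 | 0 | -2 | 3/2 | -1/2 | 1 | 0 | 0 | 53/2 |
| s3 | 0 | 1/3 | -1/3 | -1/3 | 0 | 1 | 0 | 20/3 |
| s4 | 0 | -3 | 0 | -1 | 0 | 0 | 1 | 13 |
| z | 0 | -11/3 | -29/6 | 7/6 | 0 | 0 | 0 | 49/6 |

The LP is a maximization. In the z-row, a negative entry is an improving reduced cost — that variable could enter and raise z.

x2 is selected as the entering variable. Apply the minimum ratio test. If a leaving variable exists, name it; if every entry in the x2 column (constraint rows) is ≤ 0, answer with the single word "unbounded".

x1

Ratios: row 1 (x1): (7/6)/(1/3) = 7/2; row 2 (s2): entry -2 ≤ 0, skip; row 3 (s3): (20/3)/(1/3) = 20; row 4 (s4): entry -3 ≤ 0, skip.
Minimum ratio is in the x1 row, so x1 leaves.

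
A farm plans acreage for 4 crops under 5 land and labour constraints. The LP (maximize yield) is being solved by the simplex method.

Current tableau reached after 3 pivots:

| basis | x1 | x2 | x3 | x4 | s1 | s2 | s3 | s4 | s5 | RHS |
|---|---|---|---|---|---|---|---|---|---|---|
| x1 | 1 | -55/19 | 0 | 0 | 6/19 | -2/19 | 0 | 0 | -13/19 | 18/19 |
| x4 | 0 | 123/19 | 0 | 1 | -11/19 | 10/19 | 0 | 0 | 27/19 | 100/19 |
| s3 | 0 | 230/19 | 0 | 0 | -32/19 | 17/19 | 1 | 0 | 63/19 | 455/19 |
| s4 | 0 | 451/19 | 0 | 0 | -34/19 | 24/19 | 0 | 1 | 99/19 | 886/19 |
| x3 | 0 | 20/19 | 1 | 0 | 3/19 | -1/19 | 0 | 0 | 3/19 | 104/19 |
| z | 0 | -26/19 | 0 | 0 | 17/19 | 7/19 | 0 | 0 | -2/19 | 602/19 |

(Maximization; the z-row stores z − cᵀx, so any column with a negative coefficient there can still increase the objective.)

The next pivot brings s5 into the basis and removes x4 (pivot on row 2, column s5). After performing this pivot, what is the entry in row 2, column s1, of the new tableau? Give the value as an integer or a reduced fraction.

-11/27

Pivot element is row 2, column s5: 27/19.
Normalize row 2: new (row 2, s1) = (-11/19)/(27/19) = -11/27.
Row 2 is the pivot row, so the entry is -11/27.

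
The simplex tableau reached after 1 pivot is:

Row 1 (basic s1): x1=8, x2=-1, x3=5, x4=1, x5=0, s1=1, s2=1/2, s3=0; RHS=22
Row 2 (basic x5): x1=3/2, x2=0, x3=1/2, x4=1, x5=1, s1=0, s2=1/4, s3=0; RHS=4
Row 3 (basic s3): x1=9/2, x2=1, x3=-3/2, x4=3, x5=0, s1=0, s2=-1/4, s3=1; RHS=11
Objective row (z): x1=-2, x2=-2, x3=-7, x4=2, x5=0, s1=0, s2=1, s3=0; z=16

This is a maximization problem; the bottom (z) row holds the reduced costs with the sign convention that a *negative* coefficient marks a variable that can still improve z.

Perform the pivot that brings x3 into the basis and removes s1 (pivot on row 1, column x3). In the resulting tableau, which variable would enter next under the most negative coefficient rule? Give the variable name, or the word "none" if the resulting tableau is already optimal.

x2

Pivot element 5. New z-row = old z-row − (-7)·(row 1/5).
Updated z-row coefficients: x1: 46/5, x2: -17/5, x3: 0, x4: 17/5, x5: 0, s1: 7/5, s2: 17/10, s3: 0.
The most negative is -17/5 in column x2, so x2 would enter next.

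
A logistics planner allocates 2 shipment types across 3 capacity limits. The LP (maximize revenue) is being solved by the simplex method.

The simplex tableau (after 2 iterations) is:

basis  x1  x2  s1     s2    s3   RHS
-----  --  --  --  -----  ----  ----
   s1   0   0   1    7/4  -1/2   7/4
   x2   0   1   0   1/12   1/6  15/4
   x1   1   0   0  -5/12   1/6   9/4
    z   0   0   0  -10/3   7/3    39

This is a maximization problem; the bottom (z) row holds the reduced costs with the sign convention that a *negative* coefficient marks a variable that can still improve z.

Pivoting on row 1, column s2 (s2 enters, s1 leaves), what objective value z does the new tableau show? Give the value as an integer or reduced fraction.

127/3

Minimum ratio for s2: (7/4)/(7/4) = 1.
z changes by −(z-row coeff of s2)·ratio = −(-10/3)·1 = 10/3.
New z = 39 + (10/3) = 127/3.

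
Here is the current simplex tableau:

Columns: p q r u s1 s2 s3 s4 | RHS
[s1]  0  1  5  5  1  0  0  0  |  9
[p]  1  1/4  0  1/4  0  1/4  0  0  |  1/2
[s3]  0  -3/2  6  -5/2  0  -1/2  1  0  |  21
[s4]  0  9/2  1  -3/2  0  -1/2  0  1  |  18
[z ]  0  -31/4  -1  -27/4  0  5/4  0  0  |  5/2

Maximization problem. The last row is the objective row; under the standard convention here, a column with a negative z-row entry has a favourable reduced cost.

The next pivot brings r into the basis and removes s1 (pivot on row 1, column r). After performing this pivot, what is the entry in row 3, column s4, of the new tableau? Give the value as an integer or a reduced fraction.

Pivot element is row 1, column r: 5.
Normalize row 1: new (row 1, s4) = 0/5 = 0.
row 3 ← row 3 − 6·(new row 1): 0 − 6·0 = 0.

0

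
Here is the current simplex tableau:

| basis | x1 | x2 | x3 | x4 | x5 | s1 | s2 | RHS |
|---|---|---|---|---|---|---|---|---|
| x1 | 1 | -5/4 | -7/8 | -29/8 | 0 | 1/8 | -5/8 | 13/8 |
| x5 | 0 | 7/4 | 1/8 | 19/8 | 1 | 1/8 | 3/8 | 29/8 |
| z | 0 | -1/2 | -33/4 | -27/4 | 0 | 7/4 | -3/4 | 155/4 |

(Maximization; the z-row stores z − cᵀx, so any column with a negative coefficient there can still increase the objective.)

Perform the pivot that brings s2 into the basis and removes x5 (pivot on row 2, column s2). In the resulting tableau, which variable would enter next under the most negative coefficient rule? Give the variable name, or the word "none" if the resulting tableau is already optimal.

Pivot element 3/8. New z-row = old z-row − (-3/4)·(row 2/(3/8)).
Updated z-row coefficients: x1: 0, x2: 3, x3: -8, x4: -2, x5: 2, s1: 2, s2: 0.
The most negative is -8 in column x3, so x3 would enter next.

x3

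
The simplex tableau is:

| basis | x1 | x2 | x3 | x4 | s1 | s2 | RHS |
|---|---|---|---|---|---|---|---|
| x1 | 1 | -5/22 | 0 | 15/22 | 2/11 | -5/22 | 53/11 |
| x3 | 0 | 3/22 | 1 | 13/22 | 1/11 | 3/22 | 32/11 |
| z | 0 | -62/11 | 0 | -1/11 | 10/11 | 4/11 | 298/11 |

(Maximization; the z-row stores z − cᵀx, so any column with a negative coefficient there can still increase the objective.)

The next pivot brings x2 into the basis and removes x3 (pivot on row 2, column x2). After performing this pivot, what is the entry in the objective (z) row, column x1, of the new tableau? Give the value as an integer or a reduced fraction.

Pivot element is row 2, column x2: 3/22.
Normalize row 2: new (row 2, x1) = 0/(3/22) = 0.
z-row ← z-row − (-62/11)·(new row 2): 0 − (-62/11)·0 = 0.

0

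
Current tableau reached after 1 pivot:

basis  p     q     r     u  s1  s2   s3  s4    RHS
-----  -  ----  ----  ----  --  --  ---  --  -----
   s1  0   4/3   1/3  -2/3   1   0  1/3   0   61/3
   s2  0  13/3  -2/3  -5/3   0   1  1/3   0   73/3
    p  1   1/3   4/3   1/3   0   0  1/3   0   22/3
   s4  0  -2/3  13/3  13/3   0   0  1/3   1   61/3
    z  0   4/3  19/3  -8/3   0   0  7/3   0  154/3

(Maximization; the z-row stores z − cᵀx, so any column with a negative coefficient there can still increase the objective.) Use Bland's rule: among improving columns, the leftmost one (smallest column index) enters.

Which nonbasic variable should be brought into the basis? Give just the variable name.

u

Objective-row coefficients: p: 0, q: 4/3, r: 19/3, u: -8/3, s1: 0, s2: 0, s3: 7/3, s4: 0.
Improving columns: u. Bland's rule picks the smallest column index → u.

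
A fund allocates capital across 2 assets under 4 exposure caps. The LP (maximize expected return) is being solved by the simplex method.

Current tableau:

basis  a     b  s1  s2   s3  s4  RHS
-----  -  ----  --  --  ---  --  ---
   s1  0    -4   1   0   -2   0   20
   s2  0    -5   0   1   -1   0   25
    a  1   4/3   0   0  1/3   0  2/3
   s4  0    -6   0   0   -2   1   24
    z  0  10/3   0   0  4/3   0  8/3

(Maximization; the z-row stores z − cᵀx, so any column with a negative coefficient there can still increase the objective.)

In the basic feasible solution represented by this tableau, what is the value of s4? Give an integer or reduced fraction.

s4 is basic (row 4); its value is the RHS of that row: 24.

24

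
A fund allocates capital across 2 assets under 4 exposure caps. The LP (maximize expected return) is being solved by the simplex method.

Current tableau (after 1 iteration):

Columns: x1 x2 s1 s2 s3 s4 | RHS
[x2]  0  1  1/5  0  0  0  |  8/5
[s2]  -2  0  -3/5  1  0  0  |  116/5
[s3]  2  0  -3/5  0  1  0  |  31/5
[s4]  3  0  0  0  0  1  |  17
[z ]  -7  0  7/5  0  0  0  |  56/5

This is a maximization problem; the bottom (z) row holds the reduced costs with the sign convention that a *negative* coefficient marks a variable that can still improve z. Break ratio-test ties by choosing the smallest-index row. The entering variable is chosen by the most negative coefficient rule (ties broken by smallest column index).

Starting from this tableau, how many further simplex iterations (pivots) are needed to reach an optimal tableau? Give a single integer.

2

pivot: x1 in, s3 out → z = 329/10
pivot: s1 in, x2 out → z = 77/2
No improving column remains; optimal.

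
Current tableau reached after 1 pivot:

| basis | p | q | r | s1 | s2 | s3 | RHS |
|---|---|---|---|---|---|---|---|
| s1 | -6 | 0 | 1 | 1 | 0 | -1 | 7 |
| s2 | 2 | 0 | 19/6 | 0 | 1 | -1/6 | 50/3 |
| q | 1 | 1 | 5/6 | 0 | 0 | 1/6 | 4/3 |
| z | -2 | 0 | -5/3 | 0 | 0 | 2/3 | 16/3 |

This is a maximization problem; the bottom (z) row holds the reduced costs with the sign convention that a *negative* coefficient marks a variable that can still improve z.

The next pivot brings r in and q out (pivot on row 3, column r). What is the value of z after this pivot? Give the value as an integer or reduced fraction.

8

Minimum ratio for r: (4/3)/(5/6) = 8/5.
z changes by −(z-row coeff of r)·ratio = −(-5/3)·(8/5) = 8/3.
New z = 16/3 + (8/3) = 8.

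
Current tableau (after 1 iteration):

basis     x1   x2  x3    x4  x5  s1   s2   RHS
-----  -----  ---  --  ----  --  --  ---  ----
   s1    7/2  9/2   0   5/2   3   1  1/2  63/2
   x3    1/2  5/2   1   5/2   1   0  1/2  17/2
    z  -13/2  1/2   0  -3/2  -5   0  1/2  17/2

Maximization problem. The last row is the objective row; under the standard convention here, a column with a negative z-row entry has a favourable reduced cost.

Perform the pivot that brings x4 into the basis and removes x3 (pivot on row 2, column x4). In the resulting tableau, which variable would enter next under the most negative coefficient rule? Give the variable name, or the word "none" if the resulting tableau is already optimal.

Pivot element 5/2. New z-row = old z-row − (-3/2)·(row 2/(5/2)).
Updated z-row coefficients: x1: -31/5, x2: 2, x3: 3/5, x4: 0, x5: -22/5, s1: 0, s2: 4/5.
The most negative is -31/5 in column x1, so x1 would enter next.

x1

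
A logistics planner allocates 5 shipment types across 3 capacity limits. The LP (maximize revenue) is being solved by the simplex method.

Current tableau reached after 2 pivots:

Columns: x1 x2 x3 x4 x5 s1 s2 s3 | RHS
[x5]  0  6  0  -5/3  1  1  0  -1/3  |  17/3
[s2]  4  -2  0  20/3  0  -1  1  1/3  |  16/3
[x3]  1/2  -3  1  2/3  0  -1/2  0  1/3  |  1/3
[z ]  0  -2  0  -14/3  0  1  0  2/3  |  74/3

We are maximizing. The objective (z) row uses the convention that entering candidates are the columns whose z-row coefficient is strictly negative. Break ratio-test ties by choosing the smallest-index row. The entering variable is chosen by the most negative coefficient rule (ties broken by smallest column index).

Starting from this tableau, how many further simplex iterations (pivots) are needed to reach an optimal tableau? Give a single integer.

3

pivot: x4 in, x3 out → z = 27
pivot: x2 in, s2 out → z = 401/14
pivot: x3 in, x5 out → z = 360/11
No improving column remains; optimal.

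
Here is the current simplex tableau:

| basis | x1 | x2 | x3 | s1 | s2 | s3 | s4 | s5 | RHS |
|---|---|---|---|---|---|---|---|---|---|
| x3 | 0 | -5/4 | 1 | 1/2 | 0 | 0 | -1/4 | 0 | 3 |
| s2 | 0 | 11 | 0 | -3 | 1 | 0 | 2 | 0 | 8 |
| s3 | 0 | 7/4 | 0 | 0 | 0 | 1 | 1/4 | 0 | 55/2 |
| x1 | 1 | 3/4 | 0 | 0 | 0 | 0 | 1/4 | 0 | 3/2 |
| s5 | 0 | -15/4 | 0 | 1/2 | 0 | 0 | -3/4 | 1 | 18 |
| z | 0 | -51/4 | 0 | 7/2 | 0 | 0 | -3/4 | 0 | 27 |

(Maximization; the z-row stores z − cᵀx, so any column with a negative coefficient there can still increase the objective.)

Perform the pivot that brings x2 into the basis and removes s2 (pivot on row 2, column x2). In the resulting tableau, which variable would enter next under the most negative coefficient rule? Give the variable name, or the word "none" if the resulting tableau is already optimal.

Pivot element 11. New z-row = old z-row − (-51/4)·(row 2/11).
Updated z-row coefficients: x1: 0, x2: 0, x3: 0, s1: 1/44, s2: 51/44, s3: 0, s4: 69/44, s5: 0.
No coefficient is strictly negative; the tableau after this pivot is optimal.

none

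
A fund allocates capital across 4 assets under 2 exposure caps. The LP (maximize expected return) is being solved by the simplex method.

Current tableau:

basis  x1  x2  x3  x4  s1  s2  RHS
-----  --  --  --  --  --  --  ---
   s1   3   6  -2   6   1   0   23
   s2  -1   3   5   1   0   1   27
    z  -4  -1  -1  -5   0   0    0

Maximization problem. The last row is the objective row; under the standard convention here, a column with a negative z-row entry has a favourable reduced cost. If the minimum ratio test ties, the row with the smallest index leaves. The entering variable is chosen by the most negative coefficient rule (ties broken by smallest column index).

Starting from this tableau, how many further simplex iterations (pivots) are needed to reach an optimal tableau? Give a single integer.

3

pivot: x4 in, s1 out → z = 115/6
pivot: x3 in, s2 out → z = 123/4
pivot: x1 in, x4 out → z = 60
No improving column remains; optimal.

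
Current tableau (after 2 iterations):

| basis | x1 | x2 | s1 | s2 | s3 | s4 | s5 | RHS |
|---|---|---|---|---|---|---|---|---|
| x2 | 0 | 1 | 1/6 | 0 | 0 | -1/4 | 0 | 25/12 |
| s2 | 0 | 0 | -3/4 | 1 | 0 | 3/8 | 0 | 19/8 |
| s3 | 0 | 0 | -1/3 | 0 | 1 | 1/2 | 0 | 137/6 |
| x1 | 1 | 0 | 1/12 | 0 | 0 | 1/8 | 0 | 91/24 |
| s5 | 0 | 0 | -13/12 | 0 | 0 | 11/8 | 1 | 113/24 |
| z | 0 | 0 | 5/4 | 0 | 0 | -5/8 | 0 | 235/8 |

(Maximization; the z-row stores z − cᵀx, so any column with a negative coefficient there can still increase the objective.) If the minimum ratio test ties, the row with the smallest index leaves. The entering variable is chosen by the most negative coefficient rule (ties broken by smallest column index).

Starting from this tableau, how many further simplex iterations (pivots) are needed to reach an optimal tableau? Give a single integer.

pivot: s4 in, s5 out → z = 1040/33
No improving column remains; optimal.

1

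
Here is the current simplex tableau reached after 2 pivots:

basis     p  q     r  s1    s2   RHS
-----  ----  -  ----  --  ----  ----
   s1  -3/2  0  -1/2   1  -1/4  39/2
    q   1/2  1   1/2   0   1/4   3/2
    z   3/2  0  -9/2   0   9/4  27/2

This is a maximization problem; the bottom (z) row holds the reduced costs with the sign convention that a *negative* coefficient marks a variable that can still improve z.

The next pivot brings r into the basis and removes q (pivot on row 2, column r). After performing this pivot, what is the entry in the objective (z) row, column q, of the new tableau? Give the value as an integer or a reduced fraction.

9

Pivot element is row 2, column r: 1/2.
Normalize row 2: new (row 2, q) = 1/(1/2) = 2.
z-row ← z-row − (-9/2)·(new row 2): 0 − (-9/2)·2 = 9.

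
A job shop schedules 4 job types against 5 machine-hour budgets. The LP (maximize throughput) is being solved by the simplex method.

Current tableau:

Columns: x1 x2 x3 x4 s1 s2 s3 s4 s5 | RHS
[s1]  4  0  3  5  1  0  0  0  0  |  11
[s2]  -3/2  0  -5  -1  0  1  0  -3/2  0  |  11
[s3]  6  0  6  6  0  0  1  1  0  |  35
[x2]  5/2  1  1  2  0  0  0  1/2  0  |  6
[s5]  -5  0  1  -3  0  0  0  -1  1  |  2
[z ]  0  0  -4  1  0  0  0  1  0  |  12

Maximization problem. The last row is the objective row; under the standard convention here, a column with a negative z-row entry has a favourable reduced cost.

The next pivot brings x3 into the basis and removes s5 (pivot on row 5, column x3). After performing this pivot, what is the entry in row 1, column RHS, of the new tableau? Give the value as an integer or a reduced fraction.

5

Pivot element is row 5, column x3: 1.
Normalize row 5: new (row 5, RHS) = 2/1 = 2.
row 1 ← row 1 − 3·(new row 5): 11 − 3·2 = 5.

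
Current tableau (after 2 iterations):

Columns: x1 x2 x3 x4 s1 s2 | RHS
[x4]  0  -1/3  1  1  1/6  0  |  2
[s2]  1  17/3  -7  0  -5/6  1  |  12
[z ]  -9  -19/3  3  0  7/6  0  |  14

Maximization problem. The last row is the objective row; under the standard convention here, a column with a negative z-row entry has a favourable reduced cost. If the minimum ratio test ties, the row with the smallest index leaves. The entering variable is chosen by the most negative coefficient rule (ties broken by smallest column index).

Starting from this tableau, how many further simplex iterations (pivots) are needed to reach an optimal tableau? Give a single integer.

2

pivot: x1 in, s2 out → z = 122
pivot: x3 in, x4 out → z = 242
No improving column remains; optimal.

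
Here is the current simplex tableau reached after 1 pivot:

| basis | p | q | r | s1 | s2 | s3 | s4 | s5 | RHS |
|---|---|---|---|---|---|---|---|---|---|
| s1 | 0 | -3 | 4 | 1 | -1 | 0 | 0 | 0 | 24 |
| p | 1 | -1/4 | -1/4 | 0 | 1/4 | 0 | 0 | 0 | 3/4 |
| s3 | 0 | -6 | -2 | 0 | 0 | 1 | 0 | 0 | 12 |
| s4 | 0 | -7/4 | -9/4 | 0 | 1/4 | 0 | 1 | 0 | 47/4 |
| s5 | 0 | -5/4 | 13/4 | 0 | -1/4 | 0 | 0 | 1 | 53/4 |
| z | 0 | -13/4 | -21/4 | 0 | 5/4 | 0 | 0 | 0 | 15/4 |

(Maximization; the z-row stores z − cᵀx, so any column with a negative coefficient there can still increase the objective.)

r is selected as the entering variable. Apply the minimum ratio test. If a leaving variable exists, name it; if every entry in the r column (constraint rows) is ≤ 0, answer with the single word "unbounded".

Ratios: row 1 (s1): 24/4 = 6; row 2 (p): entry -1/4 ≤ 0, skip; row 3 (s3): entry -2 ≤ 0, skip; row 4 (s4): entry -9/4 ≤ 0, skip; row 5 (s5): (53/4)/(13/4) = 53/13.
Minimum ratio is in the s5 row, so s5 leaves.

s5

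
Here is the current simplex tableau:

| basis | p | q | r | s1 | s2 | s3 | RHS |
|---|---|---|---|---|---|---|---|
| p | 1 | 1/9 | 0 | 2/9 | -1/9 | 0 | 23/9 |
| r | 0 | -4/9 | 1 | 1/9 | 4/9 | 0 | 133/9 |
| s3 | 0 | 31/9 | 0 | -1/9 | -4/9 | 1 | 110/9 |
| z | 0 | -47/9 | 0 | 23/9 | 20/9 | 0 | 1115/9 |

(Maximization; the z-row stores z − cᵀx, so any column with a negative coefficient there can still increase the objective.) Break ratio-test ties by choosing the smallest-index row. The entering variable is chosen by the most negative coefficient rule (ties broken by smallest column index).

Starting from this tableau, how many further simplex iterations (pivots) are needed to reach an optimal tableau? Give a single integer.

1

pivot: q in, s3 out → z = 4415/31
No improving column remains; optimal.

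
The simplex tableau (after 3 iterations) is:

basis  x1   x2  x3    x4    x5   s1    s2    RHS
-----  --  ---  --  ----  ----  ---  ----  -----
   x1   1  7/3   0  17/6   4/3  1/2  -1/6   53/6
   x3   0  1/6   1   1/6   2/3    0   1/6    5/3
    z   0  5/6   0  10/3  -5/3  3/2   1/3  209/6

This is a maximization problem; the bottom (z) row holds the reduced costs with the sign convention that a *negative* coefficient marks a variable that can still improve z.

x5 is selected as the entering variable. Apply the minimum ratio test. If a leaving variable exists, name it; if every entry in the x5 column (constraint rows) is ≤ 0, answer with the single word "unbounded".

Ratios: row 1 (x1): (53/6)/(4/3) = 53/8; row 2 (x3): (5/3)/(2/3) = 5/2.
Minimum ratio is in the x3 row, so x3 leaves.

x3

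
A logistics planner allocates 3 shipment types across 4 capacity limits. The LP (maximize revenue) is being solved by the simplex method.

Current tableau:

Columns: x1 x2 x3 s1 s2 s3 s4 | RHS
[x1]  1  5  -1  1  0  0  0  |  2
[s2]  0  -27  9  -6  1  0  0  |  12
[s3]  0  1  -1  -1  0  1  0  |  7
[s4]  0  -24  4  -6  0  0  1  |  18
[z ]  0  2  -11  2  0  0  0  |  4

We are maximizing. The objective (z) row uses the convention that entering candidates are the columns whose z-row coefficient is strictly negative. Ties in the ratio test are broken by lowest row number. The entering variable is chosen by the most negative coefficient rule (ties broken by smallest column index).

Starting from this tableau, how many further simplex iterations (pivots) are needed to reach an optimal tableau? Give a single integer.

pivot: x3 in, s2 out → z = 56/3
pivot: x2 in, x1 out → z = 211/3
pivot: s1 in, x2 out → z = 72
No improving column remains; optimal.

3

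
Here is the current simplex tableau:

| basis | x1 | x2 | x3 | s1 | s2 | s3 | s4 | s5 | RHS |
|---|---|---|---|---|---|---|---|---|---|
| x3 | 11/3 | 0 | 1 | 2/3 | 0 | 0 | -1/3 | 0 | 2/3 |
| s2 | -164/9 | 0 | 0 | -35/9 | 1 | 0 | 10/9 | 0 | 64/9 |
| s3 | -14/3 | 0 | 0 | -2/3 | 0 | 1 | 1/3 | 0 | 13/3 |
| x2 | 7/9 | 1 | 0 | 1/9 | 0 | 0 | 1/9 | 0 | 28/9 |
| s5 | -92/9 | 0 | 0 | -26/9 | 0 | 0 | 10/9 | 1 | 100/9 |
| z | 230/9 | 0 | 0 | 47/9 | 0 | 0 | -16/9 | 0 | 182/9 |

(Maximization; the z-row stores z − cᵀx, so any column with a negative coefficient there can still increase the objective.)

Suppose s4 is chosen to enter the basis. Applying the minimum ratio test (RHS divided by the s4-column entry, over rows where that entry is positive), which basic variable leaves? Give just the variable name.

Ratios: row 1 (x3): entry -1/3 ≤ 0, skip; row 2 (s2): (64/9)/(10/9) = 32/5; row 3 (s3): (13/3)/(1/3) = 13; row 4 (x2): (28/9)/(1/9) = 28; row 5 (s5): (100/9)/(10/9) = 10.
Minimum ratio 32/5 is in the s2 row, so s2 leaves.

s2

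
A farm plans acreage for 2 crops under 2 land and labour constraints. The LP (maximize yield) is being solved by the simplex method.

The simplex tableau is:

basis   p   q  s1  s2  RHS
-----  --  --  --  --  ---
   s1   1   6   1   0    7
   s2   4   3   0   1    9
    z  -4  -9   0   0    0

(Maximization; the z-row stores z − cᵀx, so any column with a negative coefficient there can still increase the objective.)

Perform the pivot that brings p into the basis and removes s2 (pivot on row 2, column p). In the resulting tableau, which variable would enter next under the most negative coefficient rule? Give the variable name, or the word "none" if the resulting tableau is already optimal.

q

Pivot element 4. New z-row = old z-row − (-4)·(row 2/4).
Updated z-row coefficients: p: 0, q: -6, s1: 0, s2: 1.
The most negative is -6 in column q, so q would enter next.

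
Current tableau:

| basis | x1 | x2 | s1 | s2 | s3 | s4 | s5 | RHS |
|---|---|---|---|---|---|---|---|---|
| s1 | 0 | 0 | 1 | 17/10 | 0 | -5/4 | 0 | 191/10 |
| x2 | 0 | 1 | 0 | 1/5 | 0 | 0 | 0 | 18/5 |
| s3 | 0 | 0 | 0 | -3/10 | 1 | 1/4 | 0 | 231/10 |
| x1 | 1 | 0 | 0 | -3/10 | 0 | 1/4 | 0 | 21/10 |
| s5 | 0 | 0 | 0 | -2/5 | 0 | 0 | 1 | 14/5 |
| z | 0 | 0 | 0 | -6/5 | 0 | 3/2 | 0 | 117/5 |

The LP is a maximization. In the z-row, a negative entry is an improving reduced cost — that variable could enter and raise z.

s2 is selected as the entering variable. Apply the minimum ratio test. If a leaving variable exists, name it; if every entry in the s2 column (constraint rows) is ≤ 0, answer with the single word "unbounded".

Ratios: row 1 (s1): (191/10)/(17/10) = 191/17; row 2 (x2): (18/5)/(1/5) = 18; row 3 (s3): entry -3/10 ≤ 0, skip; row 4 (x1): entry -3/10 ≤ 0, skip; row 5 (s5): entry -2/5 ≤ 0, skip.
Minimum ratio is in the s1 row, so s1 leaves.

s1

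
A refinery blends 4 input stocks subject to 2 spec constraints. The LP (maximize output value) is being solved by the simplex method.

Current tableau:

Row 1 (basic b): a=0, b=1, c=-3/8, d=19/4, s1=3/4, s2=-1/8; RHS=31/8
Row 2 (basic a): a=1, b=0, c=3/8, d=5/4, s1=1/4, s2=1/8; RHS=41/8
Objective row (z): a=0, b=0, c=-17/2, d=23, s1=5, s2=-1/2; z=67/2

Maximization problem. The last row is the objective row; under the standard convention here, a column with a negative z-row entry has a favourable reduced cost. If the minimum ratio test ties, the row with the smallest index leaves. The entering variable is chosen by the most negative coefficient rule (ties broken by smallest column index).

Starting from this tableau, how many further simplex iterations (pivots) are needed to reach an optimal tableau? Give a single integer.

pivot: c in, a out → z = 449/3
No improving column remains; optimal.

1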